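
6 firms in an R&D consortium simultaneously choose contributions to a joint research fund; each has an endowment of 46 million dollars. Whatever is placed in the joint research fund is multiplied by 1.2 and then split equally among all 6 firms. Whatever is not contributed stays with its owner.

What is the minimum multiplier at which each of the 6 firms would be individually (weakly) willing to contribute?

A contributed unit returns (multiplier)/6 to its contributor.
This reaches 1 exactly when the multiplier is 6.

6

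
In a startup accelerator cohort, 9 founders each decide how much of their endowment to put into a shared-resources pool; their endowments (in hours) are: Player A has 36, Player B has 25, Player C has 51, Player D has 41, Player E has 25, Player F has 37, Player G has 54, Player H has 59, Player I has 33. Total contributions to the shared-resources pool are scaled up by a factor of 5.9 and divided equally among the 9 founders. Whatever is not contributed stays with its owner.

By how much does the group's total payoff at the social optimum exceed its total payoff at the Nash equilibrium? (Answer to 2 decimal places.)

The private return per contributed unit is 5.9/9 = 0.6556 < 1 for every player regardless of endowment, so the Nash equilibrium is zero contribution and the group total is Σ E_j = 36 + 25 + 51 + 41 + 25 + 37 + 54 + 59 + 33 = 361.
Each contributed unit returns 5.900 to the group, so the social optimum is full contribution by everyone: group total = 5.900 × 361 = 2129.90.
Efficiency loss = (5.900 − 1) × 361 = 1768.90.

1768.90 hours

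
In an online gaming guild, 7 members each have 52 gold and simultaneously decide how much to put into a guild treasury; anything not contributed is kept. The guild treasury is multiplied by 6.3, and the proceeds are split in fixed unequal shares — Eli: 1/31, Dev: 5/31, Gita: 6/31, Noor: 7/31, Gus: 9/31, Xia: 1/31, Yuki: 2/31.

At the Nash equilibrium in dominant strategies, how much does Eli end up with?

94.27 gold

Player j's private return per contributed unit is 6.3 × (j's share). Contributing is weakly dominant for j when that share is at least 1/6.3 = 0.1587, and contributing 0 is dominant otherwise.
Dev, Gita, Noor and Gus clear that bar, contributing 52 each; the remaining 3 contribute 0. Total contributed: 208.
Eli keeps 52 and receives 6.3 × 208 × 1/31 = 42.27 from the guild treasury, for a payoff of 94.27.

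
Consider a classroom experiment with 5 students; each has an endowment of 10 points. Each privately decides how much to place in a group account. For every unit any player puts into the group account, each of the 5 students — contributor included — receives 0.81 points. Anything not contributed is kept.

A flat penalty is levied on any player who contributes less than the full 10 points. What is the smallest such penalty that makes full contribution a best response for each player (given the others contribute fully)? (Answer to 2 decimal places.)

1.90 points

Given the others contribute fully, the best deviation is to contribute 0 (any partial contribution still incurs the fine and gives up units whose private return 0.81 is below 1).
Deviating from 10 to 0 saves 10 points but forfeits the deviator's share of the drop in the group account: 0.81 × 10 = 8.10.
So the deviation gain is 10 − 8.10 = 1.90, and the fine must be at least 1.90 points to wipe it out.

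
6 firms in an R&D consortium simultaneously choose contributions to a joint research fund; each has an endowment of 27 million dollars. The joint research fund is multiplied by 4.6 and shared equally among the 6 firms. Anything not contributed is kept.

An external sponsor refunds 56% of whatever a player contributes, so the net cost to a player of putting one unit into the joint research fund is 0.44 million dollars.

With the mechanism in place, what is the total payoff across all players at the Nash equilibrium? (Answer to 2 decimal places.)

With the mechanism, a contributed unit returns (4.6/6) / 0.44 = 1.7424 per unit of net cost to the contributor — now above 1 — so contributing fully is weakly dominant for every player.
So the Nash equilibrium is full contribution by all 6; the group earns 6 × (27 × 0.56 + 4.6 × 27) = 835.92.

835.92 million dollars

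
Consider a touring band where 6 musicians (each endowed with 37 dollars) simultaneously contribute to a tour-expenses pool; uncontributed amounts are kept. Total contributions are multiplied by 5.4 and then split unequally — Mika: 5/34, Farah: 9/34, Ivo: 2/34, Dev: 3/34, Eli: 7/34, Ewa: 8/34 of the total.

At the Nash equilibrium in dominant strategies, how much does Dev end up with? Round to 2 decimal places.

89.89 dollars

Player j's private return per contributed unit is 5.4 × (j's share). Contributing is weakly dominant for j when that share is at least 1/5.4 = 0.1852, and contributing 0 is dominant otherwise.
Farah, Eli and Ewa are above the threshold, contributing 37 each; the remaining 3 contribute 0. Total contributed: 111.
Dev keeps 37 and receives 5.4 × 111 × 3/34 = 52.89 from the tour-expenses pool, for a payoff of 89.89.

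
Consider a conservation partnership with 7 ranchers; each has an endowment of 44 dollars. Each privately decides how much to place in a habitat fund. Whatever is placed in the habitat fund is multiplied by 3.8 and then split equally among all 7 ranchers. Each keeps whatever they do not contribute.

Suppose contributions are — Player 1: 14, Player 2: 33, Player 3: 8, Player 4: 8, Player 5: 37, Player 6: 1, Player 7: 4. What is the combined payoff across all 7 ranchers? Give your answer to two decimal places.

602.00 dollars

Total contributed: 14 + 33 + 8 + 8 + 37 + 1 + 4 = 105; total kept: 7 × 44 − 105 = 203.
The habitat fund pays out 3.8 × 105 = 399.00 in aggregate.
Group total = 203 + 399.00 = 602.00.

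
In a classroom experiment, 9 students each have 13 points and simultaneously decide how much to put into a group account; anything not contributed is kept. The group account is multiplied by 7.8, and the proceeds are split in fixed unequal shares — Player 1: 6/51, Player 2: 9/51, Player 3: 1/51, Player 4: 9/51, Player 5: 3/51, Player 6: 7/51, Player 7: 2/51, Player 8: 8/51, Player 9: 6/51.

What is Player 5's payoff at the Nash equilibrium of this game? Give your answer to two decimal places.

36.86 points

Each unit j contributes comes back to j as 7.8 × (j's share), so j prefers to contribute only if that share exceeds 1/7.8 = 0.1282; otherwise keeping the unit dominates.
Player 2, Player 4, Player 6 and Player 8 are above the threshold, contributing 13 each; the remaining 5 contribute 0. Total contributed: 52.
Player 5 keeps 13 and receives 7.8 × 52 × 3/51 = 23.86 from the group account, for a payoff of 36.86.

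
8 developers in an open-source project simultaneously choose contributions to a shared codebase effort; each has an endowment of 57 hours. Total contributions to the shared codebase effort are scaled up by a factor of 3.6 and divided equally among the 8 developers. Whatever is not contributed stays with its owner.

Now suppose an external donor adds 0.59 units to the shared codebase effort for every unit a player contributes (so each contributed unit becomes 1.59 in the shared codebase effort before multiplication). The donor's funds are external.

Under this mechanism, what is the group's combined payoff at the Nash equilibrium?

Even with the mechanism, each unit contributed returns only 3.6 × 1.59 / 8 = 0.7155 per unit of net cost, so contributing nothing is still dominant.
Everyone keeps their endowment and the group total is 8 × 57 = 456.

456.00 hours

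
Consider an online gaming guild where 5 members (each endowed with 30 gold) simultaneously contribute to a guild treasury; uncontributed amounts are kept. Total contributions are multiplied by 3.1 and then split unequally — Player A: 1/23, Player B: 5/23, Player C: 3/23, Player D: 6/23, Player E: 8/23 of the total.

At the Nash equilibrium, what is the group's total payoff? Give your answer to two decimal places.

A player with share s gets back 3.1·s per unit contributed, so full contribution is dominant for anyone with s > 1/3.1 = 0.3226 and zero contribution is dominant for anyone below.
Player E alone (share 8/23) is above the threshold, contributing 30; the remaining 4 contribute 0. Total contributed: 30.
The guild treasury pays out 3.1 × 30 = 93.00 in total (split across the unequal shares, but the aggregate is all that matters for the group sum).
The 4 free-riders keep 30 each, adding 120. Group total = 120 + 93.00 = 213.00.

213.00 gold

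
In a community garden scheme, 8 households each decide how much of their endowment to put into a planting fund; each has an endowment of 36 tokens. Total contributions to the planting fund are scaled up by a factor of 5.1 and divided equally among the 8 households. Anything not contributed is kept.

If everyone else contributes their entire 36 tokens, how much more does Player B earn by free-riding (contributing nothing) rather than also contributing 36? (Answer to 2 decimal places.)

Switching from a contribution of 36 to 0 lets Player B keep an extra 36 tokens, but lowers the planting fund by 36, which costs Player B their own share of that drop: 5.1/8 × 36 = 22.95.
Net gain = 36 − 22.95 = 13.05. The private return per contributed unit (0.6375) is below 1, so free-riding is indeed the best response regardless of what the others do.

13.05 tokens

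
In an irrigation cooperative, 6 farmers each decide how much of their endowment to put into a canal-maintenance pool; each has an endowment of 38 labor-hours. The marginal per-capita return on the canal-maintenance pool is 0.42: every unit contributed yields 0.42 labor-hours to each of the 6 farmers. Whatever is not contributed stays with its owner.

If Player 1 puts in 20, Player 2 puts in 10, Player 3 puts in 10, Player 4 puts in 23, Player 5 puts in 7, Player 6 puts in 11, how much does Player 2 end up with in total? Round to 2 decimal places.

62.02 labor-hours

Total contributed: 20 + 10 + 10 + 23 + 7 + 11 = 81.
Each receives 0.42 × 81 = 34.02 from the canal-maintenance pool.
Player 2 keeps 38 − 10 = 28, so Player 2's payoff is 28 + 34.02 = 62.02.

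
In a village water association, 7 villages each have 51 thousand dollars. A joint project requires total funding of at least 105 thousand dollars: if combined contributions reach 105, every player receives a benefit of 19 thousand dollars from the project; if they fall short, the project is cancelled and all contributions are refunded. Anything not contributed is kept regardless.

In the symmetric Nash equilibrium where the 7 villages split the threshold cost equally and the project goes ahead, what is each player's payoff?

Equal share of the threshold: 105/7 = 15.
At this profile no one gains by cutting their contribution: any cut drops the total below 105, the project is cancelled, contributions are refunded, and the deviator ends with 51, which is less than 51 − 15 + 19 = 55. Contributing more than 15 just wastes the excess. So contributing exactly 15 is a best response.
Each player's payoff: 51 − 15 + 19 = 55.

55 thousand dollars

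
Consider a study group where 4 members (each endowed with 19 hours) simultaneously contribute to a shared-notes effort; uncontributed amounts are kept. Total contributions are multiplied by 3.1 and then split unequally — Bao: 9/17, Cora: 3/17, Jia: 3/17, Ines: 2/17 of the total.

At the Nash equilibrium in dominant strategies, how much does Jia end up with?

29.39 hours

For player j, contributing a unit is worthwhile iff 3.1 × (j's share) ≥ 1, i.e. iff j's share is at least 0.3226.
Bao alone (share 9/17) is above the threshold, contributing 19; the remaining 3 contribute 0. Total contributed: 19.
Jia keeps 19 and receives 3.1 × 19 × 3/17 = 10.39 from the shared-notes effort, for a payoff of 29.39.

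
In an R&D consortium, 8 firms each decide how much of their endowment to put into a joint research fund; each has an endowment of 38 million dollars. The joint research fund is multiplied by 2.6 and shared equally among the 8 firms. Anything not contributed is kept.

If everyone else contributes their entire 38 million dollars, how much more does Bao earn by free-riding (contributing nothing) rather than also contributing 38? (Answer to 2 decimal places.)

25.65 million dollars

Switching from a contribution of 38 to 0 lets Bao keep an extra 38 million dollars, but lowers the joint research fund by 38, which costs Bao their own share of that drop: 2.6/8 × 38 = 12.35.
Net gain = 38 − 12.35 = 25.65. The private return per contributed unit (0.3250) is below 1, so free-riding is indeed the best response regardless of what the others do.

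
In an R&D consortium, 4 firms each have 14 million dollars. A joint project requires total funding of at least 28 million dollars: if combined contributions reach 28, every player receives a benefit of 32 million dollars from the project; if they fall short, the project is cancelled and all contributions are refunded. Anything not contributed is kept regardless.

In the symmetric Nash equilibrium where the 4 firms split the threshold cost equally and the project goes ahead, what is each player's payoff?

Equal share of the threshold: 28/4 = 7.
At this profile no one gains by cutting their contribution: any cut drops the total below 28, the project is cancelled, contributions are refunded, and the deviator ends with 14, which is less than 14 − 7 + 32 = 39. Contributing more than 7 just wastes the excess. So contributing exactly 7 is a best response.
Each player's payoff: 14 − 7 + 32 = 39.

39 million dollars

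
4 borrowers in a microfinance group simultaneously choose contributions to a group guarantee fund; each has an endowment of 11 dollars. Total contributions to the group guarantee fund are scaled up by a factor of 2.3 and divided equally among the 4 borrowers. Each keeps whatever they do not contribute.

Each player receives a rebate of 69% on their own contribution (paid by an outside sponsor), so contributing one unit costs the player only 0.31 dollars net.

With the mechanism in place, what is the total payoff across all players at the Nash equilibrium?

Under the mechanism each unit contributed yields (2.3/4) / 0.31 = 1.8548 back to its contributor per unit of net cost, which exceeds 1, making full contribution the dominant choice for everyone.
So the Nash equilibrium is full contribution by all 4; the group earns 4 × (11 × 0.69 + 2.3 × 11) = 131.56.

131.56 dollars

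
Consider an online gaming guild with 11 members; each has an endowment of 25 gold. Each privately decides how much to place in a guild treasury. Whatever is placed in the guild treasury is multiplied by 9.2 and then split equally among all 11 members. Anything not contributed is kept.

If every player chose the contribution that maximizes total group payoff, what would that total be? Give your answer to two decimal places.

Each contributed unit returns 9.200 to the group as a whole (0.8364 to each of 11 players), which exceeds 1, so the social optimum is full contribution: group total = 9.200 × 275 = 2530.00.

2530.00 gold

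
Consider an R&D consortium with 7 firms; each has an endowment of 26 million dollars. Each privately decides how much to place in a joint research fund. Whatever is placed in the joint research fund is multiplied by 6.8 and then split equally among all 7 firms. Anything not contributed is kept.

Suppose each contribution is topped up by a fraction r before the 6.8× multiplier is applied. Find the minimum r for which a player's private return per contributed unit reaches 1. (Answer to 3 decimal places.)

With matching at rate r, one contributed unit becomes (1 + r) in the joint research fund and returns 6.8 × (1 + r) / 7 to the contributor.
Setting this equal to 1: 1 + r = 7/6.8 = 1.0294.
So the minimum matching rate is r = 1.0294 − 1 = 0.029.

0.029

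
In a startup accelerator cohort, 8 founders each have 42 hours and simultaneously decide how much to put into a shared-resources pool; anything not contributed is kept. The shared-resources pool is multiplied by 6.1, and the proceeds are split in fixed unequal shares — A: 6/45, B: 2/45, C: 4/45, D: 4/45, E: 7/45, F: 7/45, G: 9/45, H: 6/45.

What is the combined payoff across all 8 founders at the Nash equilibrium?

Player j's private return per contributed unit is 6.1 × (j's share). Contributing is weakly dominant for j when that share is at least 1/6.1 = 0.1639, and contributing 0 is dominant otherwise.
Only G (9/45) clears that bar, contributing 42; the remaining 7 contribute 0. Total contributed: 42.
The shared-resources pool pays out 6.1 × 42 = 256.20 in total (split across the unequal shares, but the aggregate is all that matters for the group sum).
The 7 free-riders keep 42 each, adding 294. Group total = 294 + 256.20 = 550.20.

550.20 hours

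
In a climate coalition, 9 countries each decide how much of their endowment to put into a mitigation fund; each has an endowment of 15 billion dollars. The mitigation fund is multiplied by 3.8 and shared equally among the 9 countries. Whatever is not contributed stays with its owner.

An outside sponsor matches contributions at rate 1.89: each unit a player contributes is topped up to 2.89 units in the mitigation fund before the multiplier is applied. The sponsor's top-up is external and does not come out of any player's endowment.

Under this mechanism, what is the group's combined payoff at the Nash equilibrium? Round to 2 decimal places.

The effective private return per unit is now 3.8 × 2.89 / 9 = 1.2202 > 1, so every player's dominant strategy flips to full contribution.
So the Nash equilibrium is full contribution by all 9; the group earns 3.8 × 2.89 × 135 = 1482.57.

1482.57 billion dollars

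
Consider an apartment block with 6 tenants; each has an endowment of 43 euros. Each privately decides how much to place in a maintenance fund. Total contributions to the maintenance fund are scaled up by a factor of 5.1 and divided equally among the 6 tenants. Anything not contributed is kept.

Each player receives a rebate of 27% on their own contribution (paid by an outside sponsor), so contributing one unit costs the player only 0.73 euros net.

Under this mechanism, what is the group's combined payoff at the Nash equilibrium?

1385.46 euros

Under the mechanism each unit contributed yields (5.1/6) / 0.73 = 1.1644 back to its contributor per unit of net cost, which exceeds 1, making full contribution the dominant choice for everyone.
So the Nash equilibrium is full contribution by all 6; the group earns 6 × (43 × 0.27 + 5.1 × 43) = 1385.46.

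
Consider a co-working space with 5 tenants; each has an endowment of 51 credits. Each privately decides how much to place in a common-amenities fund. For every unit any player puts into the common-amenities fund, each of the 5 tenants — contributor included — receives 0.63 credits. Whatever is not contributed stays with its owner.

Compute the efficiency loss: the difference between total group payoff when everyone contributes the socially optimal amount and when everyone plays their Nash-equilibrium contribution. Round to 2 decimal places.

The private return per contributed unit is 0.63 < 1, so contributing 0 is dominant for every player. At the Nash equilibrium everyone keeps their 51, and the group total is 5 × 51 = 255.
Each contributed unit returns 3.150 to the group as a whole (0.63 to each of 5 players), which exceeds 1, so the social optimum is full contribution: group total = 3.150 × 255 = 803.25.
Efficiency loss = 803.25 − 255 = 548.25.

548.25 credits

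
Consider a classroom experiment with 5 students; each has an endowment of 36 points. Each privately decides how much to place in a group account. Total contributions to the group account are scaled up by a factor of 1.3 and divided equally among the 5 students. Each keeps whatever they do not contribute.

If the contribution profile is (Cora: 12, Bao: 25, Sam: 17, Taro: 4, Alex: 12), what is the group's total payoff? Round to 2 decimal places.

201.00 points

Total contributed: 12 + 25 + 17 + 4 + 12 = 70; total kept: 5 × 36 − 70 = 110.
The group account pays out 1.3 × 70 = 91.00 in aggregate.
Group total = 110 + 91.00 = 201.00.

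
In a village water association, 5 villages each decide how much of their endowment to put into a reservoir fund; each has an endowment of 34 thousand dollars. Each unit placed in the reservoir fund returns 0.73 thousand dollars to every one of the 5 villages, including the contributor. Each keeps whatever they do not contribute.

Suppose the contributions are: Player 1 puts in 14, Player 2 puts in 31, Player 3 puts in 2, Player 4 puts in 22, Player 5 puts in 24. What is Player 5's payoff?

77.89 thousand dollars

Total contributed: 14 + 31 + 2 + 22 + 24 = 93.
Each receives 0.73 × 93 = 67.89 from the reservoir fund.
Player 5 keeps 34 − 24 = 10, so Player 5's payoff is 10 + 67.89 = 77.89.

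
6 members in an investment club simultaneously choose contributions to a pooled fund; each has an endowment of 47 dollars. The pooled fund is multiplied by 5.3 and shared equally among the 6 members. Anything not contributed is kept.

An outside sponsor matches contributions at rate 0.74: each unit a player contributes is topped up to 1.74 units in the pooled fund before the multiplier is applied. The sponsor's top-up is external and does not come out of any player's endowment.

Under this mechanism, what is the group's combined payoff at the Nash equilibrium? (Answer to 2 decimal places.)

2600.60 dollars

With the mechanism, a contributed unit returns 5.3 × 1.74 / 6 = 1.5370 per unit of net cost to the contributor — now above 1 — so contributing fully is weakly dominant for every player.
At the Nash equilibrium everyone contributes 47. Group total payoff = 5.3 × 1.74 × 282 = 2600.60.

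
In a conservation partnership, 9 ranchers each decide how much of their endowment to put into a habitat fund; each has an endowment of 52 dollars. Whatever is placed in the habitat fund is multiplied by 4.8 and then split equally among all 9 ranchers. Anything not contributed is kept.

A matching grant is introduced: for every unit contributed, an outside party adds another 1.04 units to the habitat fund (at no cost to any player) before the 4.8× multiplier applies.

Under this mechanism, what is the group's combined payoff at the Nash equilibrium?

With the mechanism, a contributed unit returns 4.8 × 2.04 / 9 = 1.0880 per unit of net cost to the contributor — now above 1 — so contributing fully is weakly dominant for every player.
At the Nash equilibrium everyone contributes 52. Group total payoff = 4.8 × 2.04 × 468 = 4582.66.

4582.66 dollars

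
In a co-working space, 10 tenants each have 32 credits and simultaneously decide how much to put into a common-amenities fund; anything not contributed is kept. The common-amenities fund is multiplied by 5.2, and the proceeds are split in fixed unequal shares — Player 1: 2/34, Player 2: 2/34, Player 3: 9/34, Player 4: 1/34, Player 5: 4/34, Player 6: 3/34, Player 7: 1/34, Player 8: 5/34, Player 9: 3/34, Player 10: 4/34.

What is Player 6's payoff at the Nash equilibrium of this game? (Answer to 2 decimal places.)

46.68 credits

For player j, contributing a unit is worthwhile iff 5.2 × (j's share) ≥ 1, i.e. iff j's share is at least 0.1923.
The only share above 0.1923 is Player 3's 9/34, contributing 32; the remaining 9 contribute 0. Total contributed: 32.
Player 6 keeps 32 and receives 5.2 × 32 × 3/34 = 14.68 from the common-amenities fund, for a payoff of 46.68.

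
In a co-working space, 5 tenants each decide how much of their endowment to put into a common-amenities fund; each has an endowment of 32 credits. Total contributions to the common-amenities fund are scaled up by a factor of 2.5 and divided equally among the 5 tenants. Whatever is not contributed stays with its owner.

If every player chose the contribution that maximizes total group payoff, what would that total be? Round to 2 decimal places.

Each contributed unit returns 2.500 to the group as a whole (0.5000 to each of 5 players), which exceeds 1, so the social optimum is full contribution: group total = 2.500 × 160 = 400.00.

400.00 credits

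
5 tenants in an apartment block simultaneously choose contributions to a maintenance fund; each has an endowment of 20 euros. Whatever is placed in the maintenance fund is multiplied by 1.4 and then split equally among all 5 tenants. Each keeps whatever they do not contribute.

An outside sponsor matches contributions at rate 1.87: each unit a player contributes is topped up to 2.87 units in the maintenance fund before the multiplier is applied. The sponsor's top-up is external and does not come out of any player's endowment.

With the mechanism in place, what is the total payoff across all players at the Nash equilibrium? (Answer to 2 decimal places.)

The effective private return is 1.4 × 2.87 / 5 = 0.8036, which is still under 1, so the mechanism doesn't change anyone's dominant strategy: zero contribution.
At the Nash equilibrium no one contributes; group total payoff = 5 × 20 = 100.

100.00 euros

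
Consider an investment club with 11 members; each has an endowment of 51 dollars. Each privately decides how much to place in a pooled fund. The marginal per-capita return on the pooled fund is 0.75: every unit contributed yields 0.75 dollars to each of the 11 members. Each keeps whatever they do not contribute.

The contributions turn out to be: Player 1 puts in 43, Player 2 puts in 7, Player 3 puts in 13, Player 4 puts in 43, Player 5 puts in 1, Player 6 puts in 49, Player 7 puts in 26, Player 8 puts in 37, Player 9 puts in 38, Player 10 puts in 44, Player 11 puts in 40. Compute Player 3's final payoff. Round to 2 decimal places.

Total contributed: 43 + 7 + 13 + 43 + 1 + 49 + 26 + 37 + 38 + 44 + 40 = 341.
Each receives 0.75 × 341 = 255.75 from the pooled fund.
Player 3 keeps 51 − 13 = 38, so Player 3's payoff is 38 + 255.75 = 293.75.

293.75 dollars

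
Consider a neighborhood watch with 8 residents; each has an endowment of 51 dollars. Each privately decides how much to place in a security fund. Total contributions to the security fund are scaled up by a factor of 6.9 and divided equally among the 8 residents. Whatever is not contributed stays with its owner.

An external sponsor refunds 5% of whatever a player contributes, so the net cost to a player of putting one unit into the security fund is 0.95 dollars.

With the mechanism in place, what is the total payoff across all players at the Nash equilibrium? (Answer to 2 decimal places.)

408.00 dollars

Even with the mechanism, each unit contributed returns only (6.9/8) / 0.95 = 0.9079 per unit of net cost, so contributing nothing is still dominant.
At the Nash equilibrium no one contributes; group total payoff = 8 × 51 = 408.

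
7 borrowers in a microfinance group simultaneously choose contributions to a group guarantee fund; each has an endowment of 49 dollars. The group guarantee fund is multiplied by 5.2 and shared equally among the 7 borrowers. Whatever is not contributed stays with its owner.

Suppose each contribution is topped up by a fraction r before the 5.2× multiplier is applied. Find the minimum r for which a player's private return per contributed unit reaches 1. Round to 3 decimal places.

With matching at rate r, one contributed unit becomes (1 + r) in the group guarantee fund and returns 5.2 × (1 + r) / 7 to the contributor.
Setting this equal to 1: 1 + r = 7/5.2 = 1.3462.
So the minimum matching rate is r = 1.3462 − 1 = 0.346.

0.346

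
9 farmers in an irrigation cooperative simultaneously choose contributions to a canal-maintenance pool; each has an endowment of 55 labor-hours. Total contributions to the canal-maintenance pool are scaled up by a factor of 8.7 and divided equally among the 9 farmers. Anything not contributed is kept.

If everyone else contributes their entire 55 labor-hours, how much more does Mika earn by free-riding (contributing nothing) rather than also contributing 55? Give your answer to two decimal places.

1.83 labor-hours

Switching from a contribution of 55 to 0 lets Mika keep an extra 55 labor-hours, but lowers the canal-maintenance pool by 55, which costs Mika their own share of that drop: 8.7/9 × 55 = 53.17.
Net gain = 55 − 53.17 = 1.83. The private return per contributed unit (0.9667) is below 1, so free-riding is indeed the best response regardless of what the others do.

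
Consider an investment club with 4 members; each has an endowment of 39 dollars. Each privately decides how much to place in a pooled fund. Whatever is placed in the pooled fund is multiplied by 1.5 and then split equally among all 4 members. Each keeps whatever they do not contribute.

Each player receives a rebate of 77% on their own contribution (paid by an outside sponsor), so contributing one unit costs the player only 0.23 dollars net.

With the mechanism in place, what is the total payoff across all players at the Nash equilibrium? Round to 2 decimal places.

Under the mechanism each unit contributed yields (1.5/4) / 0.23 = 1.6304 back to its contributor per unit of net cost, which exceeds 1, making full contribution the dominant choice for everyone.
At the Nash equilibrium everyone contributes 39. Group total payoff = 4 × (39 × 0.77 + 1.5 × 39) = 354.12.

354.12 dollars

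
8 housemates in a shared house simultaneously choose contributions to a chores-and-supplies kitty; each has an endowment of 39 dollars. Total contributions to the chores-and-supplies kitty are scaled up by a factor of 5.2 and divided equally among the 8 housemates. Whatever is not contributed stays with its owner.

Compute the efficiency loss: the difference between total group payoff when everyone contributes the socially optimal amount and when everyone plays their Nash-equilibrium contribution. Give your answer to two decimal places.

Each contributed unit returns 5.2/8 = 0.6500 to its contributor — below 1 — so contributing 0 is dominant for every player. At the Nash equilibrium everyone keeps their 39, and the group total is 8 × 39 = 312.
Each contributed unit returns 5.200 to the group as a whole (0.6500 to each of 8 players), which exceeds 1, so the social optimum is full contribution: group total = 5.200 × 312 = 1622.40.
Efficiency loss = 1622.40 − 312 = 1310.40.

1310.40 dollars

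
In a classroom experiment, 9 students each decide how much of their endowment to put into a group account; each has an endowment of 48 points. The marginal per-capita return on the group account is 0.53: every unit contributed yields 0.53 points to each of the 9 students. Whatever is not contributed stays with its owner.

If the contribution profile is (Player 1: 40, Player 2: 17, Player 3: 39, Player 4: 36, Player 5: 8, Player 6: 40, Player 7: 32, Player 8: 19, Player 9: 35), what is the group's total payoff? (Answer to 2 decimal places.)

Total contributed: 40 + 17 + 39 + 36 + 8 + 40 + 32 + 19 + 35 = 266; total kept: 9 × 48 − 266 = 166.
The group account pays out 0.53 × 9 × 266 = 1268.82 in aggregate.
Group total = 166 + 1268.82 = 1434.82.

1434.82 points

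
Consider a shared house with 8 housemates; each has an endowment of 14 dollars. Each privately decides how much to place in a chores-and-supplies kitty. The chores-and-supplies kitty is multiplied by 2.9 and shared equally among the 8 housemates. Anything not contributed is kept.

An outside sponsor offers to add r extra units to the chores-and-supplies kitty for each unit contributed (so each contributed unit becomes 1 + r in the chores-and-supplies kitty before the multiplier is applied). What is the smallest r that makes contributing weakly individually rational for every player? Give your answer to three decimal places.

1.759

With matching at rate r, one contributed unit becomes (1 + r) in the chores-and-supplies kitty and returns 2.9 × (1 + r) / 8 to the contributor.
Setting this equal to 1: 1 + r = 8/2.9 = 2.7586.
So the minimum matching rate is r = 2.7586 − 1 = 1.759.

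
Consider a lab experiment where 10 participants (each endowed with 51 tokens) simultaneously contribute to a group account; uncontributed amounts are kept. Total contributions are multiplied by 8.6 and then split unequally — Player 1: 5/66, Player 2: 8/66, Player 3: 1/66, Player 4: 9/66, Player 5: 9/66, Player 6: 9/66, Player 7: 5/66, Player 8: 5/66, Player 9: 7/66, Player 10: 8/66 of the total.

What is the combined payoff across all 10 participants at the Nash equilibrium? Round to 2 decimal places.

For player j, contributing a unit is worthwhile iff 8.6 × (j's share) ≥ 1, i.e. iff j's share is at least 0.1163.
Player 2, Player 4, Player 5, Player 6 and Player 10 are above the threshold, contributing 51 each; the remaining 5 contribute 0. Total contributed: 255.
The group account pays out 8.6 × 255 = 2193.00 in total (split across the unequal shares, but the aggregate is all that matters for the group sum).
The 5 free-riders keep 51 each, adding 255. Group total = 255 + 2193.00 = 2448.00.

2448.00 tokens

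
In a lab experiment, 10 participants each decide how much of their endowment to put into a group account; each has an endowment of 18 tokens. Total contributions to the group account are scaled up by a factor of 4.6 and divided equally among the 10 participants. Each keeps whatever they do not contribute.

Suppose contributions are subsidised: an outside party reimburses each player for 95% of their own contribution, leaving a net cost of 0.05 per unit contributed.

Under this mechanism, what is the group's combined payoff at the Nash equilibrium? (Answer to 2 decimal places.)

With the mechanism, a contributed unit returns (4.6/10) / 0.05 = 9.2000 per unit of net cost to the contributor — now above 1 — so contributing fully is weakly dominant for every player.
At the Nash equilibrium everyone contributes 18. Group total payoff = 10 × (18 × 0.95 + 4.6 × 18) = 999.00.

999.00 tokens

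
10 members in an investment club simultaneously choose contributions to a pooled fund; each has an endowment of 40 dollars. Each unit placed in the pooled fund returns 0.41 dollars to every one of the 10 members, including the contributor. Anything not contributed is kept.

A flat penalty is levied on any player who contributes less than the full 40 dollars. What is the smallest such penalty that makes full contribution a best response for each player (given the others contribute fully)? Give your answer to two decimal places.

23.60 dollars

Given the others contribute fully, the best deviation is to contribute 0 (any partial contribution still incurs the fine and gives up units whose private return 0.41 is below 1).
Deviating from 40 to 0 saves 40 dollars but forfeits the deviator's share of the drop in the pooled fund: 0.41 × 40 = 16.40.
So the deviation gain is 40 − 16.40 = 23.60, and the fine must be at least 23.60 dollars to wipe it out.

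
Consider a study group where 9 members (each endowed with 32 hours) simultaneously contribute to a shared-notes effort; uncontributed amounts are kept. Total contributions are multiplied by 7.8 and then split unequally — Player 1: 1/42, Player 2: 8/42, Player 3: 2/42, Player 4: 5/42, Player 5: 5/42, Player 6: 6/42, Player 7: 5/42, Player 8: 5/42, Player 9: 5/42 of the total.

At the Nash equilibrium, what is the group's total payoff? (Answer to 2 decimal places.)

Each unit j contributes comes back to j as 7.8 × (j's share), so j prefers to contribute only if that share exceeds 1/7.8 = 0.1282; otherwise keeping the unit dominates.
Player 2 and Player 6 are above the threshold, contributing 32 each; the remaining 7 contribute 0. Total contributed: 64.
The shared-notes effort pays out 7.8 × 64 = 499.20 in total (split across the unequal shares, but the aggregate is all that matters for the group sum).
The 7 free-riders keep 32 each, adding 224. Group total = 224 + 499.20 = 723.20.

723.20 hours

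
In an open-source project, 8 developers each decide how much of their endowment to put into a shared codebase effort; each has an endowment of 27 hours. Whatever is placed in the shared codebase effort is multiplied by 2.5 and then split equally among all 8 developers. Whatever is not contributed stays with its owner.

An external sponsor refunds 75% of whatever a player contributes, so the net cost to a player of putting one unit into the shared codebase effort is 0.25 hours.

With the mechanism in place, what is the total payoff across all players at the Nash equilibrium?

702.00 hours

With the mechanism, a contributed unit returns (2.5/8) / 0.25 = 1.2500 per unit of net cost to the contributor — now above 1 — so contributing fully is weakly dominant for every player.
At the Nash equilibrium everyone contributes 27. Group total payoff = 8 × (27 × 0.75 + 2.5 × 27) = 702.00.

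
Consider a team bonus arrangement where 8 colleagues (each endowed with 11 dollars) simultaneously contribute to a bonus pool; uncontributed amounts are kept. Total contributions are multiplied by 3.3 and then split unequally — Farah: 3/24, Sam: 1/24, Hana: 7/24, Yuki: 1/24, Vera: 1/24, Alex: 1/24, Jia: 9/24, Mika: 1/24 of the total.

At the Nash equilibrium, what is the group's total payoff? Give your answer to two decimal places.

Player j's private return per contributed unit is 3.3 × (j's share). Contributing is weakly dominant for j when that share is at least 1/3.3 = 0.3030, and contributing 0 is dominant otherwise.
Only Jia (9/24) clears that bar, contributing 11; the remaining 7 contribute 0. Total contributed: 11.
The bonus pool pays out 3.3 × 11 = 36.30 in total (split across the unequal shares, but the aggregate is all that matters for the group sum).
The 7 free-riders keep 11 each, adding 77. Group total = 77 + 36.30 = 113.30.

113.30 dollars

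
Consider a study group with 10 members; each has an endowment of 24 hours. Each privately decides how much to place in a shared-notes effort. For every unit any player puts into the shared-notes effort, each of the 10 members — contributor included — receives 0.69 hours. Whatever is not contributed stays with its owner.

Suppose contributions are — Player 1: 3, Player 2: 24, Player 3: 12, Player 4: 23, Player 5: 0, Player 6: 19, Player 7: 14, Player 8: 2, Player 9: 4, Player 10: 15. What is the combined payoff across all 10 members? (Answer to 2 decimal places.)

Total contributed: 3 + 24 + 12 + 23 + 0 + 19 + 14 + 2 + 4 + 15 = 116; total kept: 10 × 24 − 116 = 124.
The shared-notes effort pays out 0.69 × 10 × 116 = 800.40 in aggregate.
Group total = 124 + 800.40 = 924.40.

924.40 hours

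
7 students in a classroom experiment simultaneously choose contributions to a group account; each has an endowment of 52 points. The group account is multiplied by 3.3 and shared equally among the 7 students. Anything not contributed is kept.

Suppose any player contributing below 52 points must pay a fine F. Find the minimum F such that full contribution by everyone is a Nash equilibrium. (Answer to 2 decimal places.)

27.49 points

Given the others contribute fully, the best deviation is to contribute 0 (any partial contribution still incurs the fine and gives up units whose private return 0.4714 is below 1).
Deviating from 52 to 0 saves 52 points but forfeits the deviator's share of the drop in the group account: 3.3/7 × 52 = 24.51.
So the deviation gain is 52 − 24.51 = 27.49, and the fine must be at least 27.49 points to wipe it out.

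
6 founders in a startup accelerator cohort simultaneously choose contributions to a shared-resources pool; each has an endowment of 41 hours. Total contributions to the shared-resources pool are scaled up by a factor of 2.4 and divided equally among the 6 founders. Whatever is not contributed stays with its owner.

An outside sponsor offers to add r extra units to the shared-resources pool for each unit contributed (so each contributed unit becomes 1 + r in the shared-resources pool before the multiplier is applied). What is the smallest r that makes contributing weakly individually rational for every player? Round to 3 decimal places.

1.500

With matching at rate r, one contributed unit becomes (1 + r) in the shared-resources pool and returns 2.4 × (1 + r) / 6 to the contributor.
Setting this equal to 1: 1 + r = 6/2.4 = 2.5000.
So the minimum matching rate is r = 2.5000 − 1 = 1.500.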